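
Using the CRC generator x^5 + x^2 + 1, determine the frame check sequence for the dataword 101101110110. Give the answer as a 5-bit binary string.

01000

Append 5 zeros: 10110111011000000. Divide by 100101 (XOR where the leading bit is 1):
  pos 0: 101101 XOR 100101 = 001000
  pos 2: 100011 XOR 100101 = 000110
  pos 5: 110011 XOR 100101 = 010110
  pos 6: 101100 XOR 100101 = 001001
  pos 8: 100100 XOR 100101 = 000001
Remainder (last 5 bits) = 01000. This is the CRC / FCS.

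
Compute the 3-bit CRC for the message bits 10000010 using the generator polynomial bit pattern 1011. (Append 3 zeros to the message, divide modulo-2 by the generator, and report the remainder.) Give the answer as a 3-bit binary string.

Append 3 zeros: 10000010000. Divide by 1011 (XOR where the leading bit is 1):
  pos 0: 1000 XOR 1011 = 0011
  pos 2: 1100 XOR 1011 = 0111
  pos 3: 1111 XOR 1011 = 0100
  pos 4: 1000 XOR 1011 = 0011
  pos 6: 1100 XOR 1011 = 0111
  pos 7: 1110 XOR 1011 = 0101
Remainder (last 3 bits) = 101. This is the CRC / FCS.

101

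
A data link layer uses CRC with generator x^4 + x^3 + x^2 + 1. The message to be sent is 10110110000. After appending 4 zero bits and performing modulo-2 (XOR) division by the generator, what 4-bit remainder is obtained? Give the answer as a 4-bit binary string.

Append 4 zeros: 101101100000000. Divide by 11101 (XOR where the leading bit is 1):
  pos 0: 10110 XOR 11101 = 01011
  pos 1: 10111 XOR 11101 = 01010
  pos 2: 10101 XOR 11101 = 01000
  pos 3: 10000 XOR 11101 = 01101
  pos 4: 11010 XOR 11101 = 00111
  pos 6: 11100 XOR 11101 = 00001
  pos 10: 10000 XOR 11101 = 01101
Remainder (last 4 bits) = 1101. This is the CRC / FCS.

1101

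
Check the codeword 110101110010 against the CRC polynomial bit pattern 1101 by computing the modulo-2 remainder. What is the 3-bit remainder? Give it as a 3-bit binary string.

000

Modulo-2 division of 110101110010 by 1101:
  pos 0: 1101 XOR 1101 = 0000
  pos 5: 1110 XOR 1101 = 0011
  pos 7: 1101 XOR 1101 = 0000
Remainder = 000 (zero — the frame passes the CRC check).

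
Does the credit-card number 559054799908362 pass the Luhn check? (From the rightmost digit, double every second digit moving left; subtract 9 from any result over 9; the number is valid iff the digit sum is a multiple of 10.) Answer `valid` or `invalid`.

From the right, keep odd positions and double even positions (subtract 9 from any doubled value over 9):
  doubled (positions 2,4,...): 3 7 9 9 8 0 1 → sum 37
  kept (positions 1,3,...): 2 3 0 9 7 5 9 5 → sum 40
Total = 77.
77 mod 10 = 7, so the number is invalid.

invalid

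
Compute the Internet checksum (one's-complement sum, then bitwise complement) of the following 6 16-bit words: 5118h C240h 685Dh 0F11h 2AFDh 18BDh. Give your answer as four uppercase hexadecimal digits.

One's-complement addition (fold any carry out of bit 15 back into bit 0):
  0x5118 + 0xC240 = 0x11358 → wrap carry → 0x1359
  0x1359 + 0x685D = 0x07BB6
  0x7BB6 + 0x0F11 = 0x08AC7
  0x8AC7 + 0x2AFD = 0x0B5C4
  0xB5C4 + 0x18BD = 0x0CE81
One's-complement sum = 0xCE81.
Checksum = ~0xCE81 & 0xFFFF = 0x317E.

317E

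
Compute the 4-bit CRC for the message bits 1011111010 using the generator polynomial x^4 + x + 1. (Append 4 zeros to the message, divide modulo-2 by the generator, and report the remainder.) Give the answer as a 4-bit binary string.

0110

Append 4 zeros: 10111110100000. Divide by 10011 (XOR where the leading bit is 1):
  pos 0: 10111 XOR 10011 = 00100
  pos 2: 10011 XOR 10011 = 00000
  pos 8: 10000 XOR 10011 = 00011
Remainder (last 4 bits) = 0110. This is the CRC / FCS.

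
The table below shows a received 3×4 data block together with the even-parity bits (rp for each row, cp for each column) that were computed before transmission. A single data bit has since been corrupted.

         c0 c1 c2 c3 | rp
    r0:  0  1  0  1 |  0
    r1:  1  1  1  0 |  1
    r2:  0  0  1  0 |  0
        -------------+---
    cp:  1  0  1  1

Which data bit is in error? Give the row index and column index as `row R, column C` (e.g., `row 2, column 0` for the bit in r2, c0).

row 2, column 2

Recompute each row's even parity and compare to rp:
  r0: data parity 0, sent rp 0 → ok
  r1: data parity 1, sent rp 1 → ok
  r2: data parity 1, sent rp 0 → mismatch
Recompute each column's even parity and compare to cp:
  c0: data parity 1, sent cp 1 → ok
  c1: data parity 0, sent cp 0 → ok
  c2: data parity 0, sent cp 1 → mismatch
  c3: data parity 1, sent cp 1 → ok
Exactly one row (r2) and one column (c2) fail → the flipped bit is at their intersection.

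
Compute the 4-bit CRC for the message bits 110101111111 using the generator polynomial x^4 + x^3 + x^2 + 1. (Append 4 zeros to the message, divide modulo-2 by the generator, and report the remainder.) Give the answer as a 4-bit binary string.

Append 4 zeros: 1101011111110000. Divide by 11101 (XOR where the leading bit is 1):
  pos 0: 11010 XOR 11101 = 00111
  pos 2: 11111 XOR 11101 = 00010
  pos 5: 10111 XOR 11101 = 01010
  pos 6: 10101 XOR 11101 = 01000
  pos 7: 10001 XOR 11101 = 01100
  pos 8: 11000 XOR 11101 = 00101
  pos 10: 10100 XOR 11101 = 01001
  pos 11: 10010 XOR 11101 = 01111
Remainder (last 4 bits) = 1111. This is the CRC / FCS.

1111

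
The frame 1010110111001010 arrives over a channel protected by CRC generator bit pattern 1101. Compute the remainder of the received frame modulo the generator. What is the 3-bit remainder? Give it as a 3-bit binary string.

100

Modulo-2 division of 1010110111001010 by 1101:
  pos 0: 1010 XOR 1101 = 0111
  pos 1: 1111 XOR 1101 = 0010
  pos 3: 1010 XOR 1101 = 0111
  pos 4: 1111 XOR 1101 = 0010
  pos 6: 1011 XOR 1101 = 0110
  pos 7: 1100 XOR 1101 = 0001
  pos 10: 1010 XOR 1101 = 0111
  pos 11: 1111 XOR 1101 = 0010
Remainder = 100 (nonzero — an error is detected).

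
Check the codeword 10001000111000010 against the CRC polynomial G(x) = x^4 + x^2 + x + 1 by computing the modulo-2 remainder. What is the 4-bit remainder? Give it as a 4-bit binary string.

Modulo-2 division of 10001000111000010 by 10111:
  pos 0: 10001 XOR 10111 = 00110
  pos 2: 11000 XOR 10111 = 01111
  pos 3: 11110 XOR 10111 = 01001
  pos 4: 10011 XOR 10111 = 00100
  pos 6: 10011 XOR 10111 = 00100
  pos 8: 10000 XOR 10111 = 00111
  pos 10: 11100 XOR 10111 = 01011
  pos 11: 10111 XOR 10111 = 00000
Remainder = 0000 (zero — the frame passes the CRC check).

0000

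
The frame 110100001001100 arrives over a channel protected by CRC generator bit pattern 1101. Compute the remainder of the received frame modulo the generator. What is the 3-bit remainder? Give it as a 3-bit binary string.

111

Modulo-2 division of 110100001001100 by 1101:
  pos 0: 1101 XOR 1101 = 0000
  pos 8: 1001 XOR 1101 = 0100
  pos 9: 1001 XOR 1101 = 0100
  pos 10: 1000 XOR 1101 = 0101
  pos 11: 1010 XOR 1101 = 0111
Remainder = 111 (nonzero — an error is detected).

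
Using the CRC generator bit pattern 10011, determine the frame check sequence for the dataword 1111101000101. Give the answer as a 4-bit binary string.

0000

Append 4 zeros: 11111010001010000. Divide by 10011 (XOR where the leading bit is 1):
  pos 0: 11111 XOR 10011 = 01100
  pos 1: 11000 XOR 10011 = 01011
  pos 2: 10111 XOR 10011 = 00100
  pos 4: 10000 XOR 10011 = 00011
  pos 7: 11010 XOR 10011 = 01001
  pos 8: 10011 XOR 10011 = 00000
Remainder (last 4 bits) = 0000. This is the CRC / FCS.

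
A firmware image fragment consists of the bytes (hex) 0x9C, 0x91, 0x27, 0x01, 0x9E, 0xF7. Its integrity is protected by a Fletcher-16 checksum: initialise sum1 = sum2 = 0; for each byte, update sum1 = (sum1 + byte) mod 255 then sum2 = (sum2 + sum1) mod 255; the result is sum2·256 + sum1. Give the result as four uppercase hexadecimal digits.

58EC

Running sums (mod 255):
  after byte 0 (0x9C): sum1=156, sum2=156
  after byte 1 (0x91): sum1=46, sum2=202
  after byte 2 (0x27): sum1=85, sum2=32
  after byte 3 (0x01): sum1=86, sum2=118
  after byte 4 (0x9E): sum1=244, sum2=107
  after byte 5 (0xF7): sum1=236, sum2=88
Checksum = sum2·256 + sum1 = 88·256 + 236 = 22764 = 0x58EC.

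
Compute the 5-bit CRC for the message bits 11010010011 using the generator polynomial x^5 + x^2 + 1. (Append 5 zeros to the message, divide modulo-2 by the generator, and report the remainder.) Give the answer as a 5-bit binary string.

Append 5 zeros: 1101001001100000. Divide by 100101 (XOR where the leading bit is 1):
  pos 0: 110100 XOR 100101 = 010001
  pos 1: 100011 XOR 100101 = 000110
  pos 4: 110001 XOR 100101 = 010100
  pos 5: 101001 XOR 100101 = 001100
  pos 7: 110000 XOR 100101 = 010101
  pos 8: 101010 XOR 100101 = 001111
  pos 10: 111100 XOR 100101 = 011001
Remainder (last 5 bits) = 11001. This is the CRC / FCS.

11001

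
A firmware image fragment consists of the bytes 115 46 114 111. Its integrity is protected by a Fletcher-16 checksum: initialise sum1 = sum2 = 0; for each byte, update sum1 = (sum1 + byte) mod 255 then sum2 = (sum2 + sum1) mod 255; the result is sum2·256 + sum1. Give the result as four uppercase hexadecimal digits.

Running sums (mod 255):
  after byte 0 (115): sum1=115, sum2=115
  after byte 1 (46): sum1=161, sum2=21
  after byte 2 (114): sum1=20, sum2=41
  after byte 3 (111): sum1=131, sum2=172
Checksum = sum2·256 + sum1 = 172·256 + 131 = 44163 = 0xAC83.

AC83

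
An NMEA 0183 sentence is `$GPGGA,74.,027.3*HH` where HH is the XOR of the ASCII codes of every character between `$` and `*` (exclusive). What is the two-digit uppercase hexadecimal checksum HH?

53

XOR the ASCII codes of the payload characters:
  'G' = 0x47 → acc = 0x47
  'P' = 0x50 → acc = 0x17
  'G' = 0x47 → acc = 0x50
  'G' = 0x47 → acc = 0x17
  'A' = 0x41 → acc = 0x56
  ',' = 0x2C → acc = 0x7A
  '7' = 0x37 → acc = 0x4D
  '4' = 0x34 → acc = 0x79
  '.' = 0x2E → acc = 0x57
  ',' = 0x2C → acc = 0x7B
  '0' = 0x30 → acc = 0x4B
  '2' = 0x32 → acc = 0x79
  '7' = 0x37 → acc = 0x4E
  '.' = 0x2E → acc = 0x60
  '3' = 0x33 → acc = 0x53
Checksum = 0x53.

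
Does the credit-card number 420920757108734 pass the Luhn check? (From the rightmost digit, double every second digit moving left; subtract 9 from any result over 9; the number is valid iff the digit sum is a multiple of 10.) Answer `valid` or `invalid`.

From the right, keep odd positions and double even positions (subtract 9 from any doubled value over 9):
  doubled (positions 2,4,...): 6 7 2 1 0 9 4 → sum 29
  kept (positions 1,3,...): 4 7 0 7 7 2 0 4 → sum 31
Total = 60.
60 mod 10 = 0, so the number is valid.

valid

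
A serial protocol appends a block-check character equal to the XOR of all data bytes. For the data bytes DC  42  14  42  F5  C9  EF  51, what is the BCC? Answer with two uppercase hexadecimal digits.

XOR the bytes together:
  start with 0xDC
  0xDC ⊕ 0x42 = 0x9E
  0x9E ⊕ 0x14 = 0x8A
  0x8A ⊕ 0x42 = 0xC8
  0xC8 ⊕ 0xF5 = 0x3D
  0x3D ⊕ 0xC9 = 0xF4
  0xF4 ⊕ 0xEF = 0x1B
  0x1B ⊕ 0x51 = 0x4A

4A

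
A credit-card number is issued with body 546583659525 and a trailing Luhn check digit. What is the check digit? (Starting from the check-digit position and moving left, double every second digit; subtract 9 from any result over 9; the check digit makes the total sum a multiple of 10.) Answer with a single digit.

6

Partial digits right→left: 5 2 5 9 5 6 3 8 5 6 4 5
Double every second digit counting from the check-digit position (so the 1st, 3rd, 5th, ... of the partial from the right).
  doubled (with −9 where >9): 1 1 1 6 1 8 → sum 18
  kept as-is: 2 9 6 8 6 5 → sum 36
Total = 18 + 36 = 54.
Check digit = (10 − (54 mod 10)) mod 10 = 6.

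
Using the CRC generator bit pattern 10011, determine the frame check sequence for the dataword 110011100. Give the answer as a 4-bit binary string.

0011

Append 4 zeros: 1100111000000. Divide by 10011 (XOR where the leading bit is 1):
  pos 0: 11001 XOR 10011 = 01010
  pos 1: 10101 XOR 10011 = 00110
  pos 3: 11010 XOR 10011 = 01001
  pos 4: 10010 XOR 10011 = 00001
  pos 8: 10000 XOR 10011 = 00011
Remainder (last 4 bits) = 0011. This is the CRC / FCS.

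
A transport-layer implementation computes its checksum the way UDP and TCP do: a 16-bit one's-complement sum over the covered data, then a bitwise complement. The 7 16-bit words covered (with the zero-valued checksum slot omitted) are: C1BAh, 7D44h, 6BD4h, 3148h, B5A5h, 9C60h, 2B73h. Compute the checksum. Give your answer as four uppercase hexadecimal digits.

One's-complement addition (fold any carry out of bit 15 back into bit 0):
  0xC1BA + 0x7D44 = 0x13EFE → wrap carry → 0x3EFF
  0x3EFF + 0x6BD4 = 0x0AAD3
  0xAAD3 + 0x3148 = 0x0DC1B
  0xDC1B + 0xB5A5 = 0x191C0 → wrap carry → 0x91C1
  0x91C1 + 0x9C60 = 0x12E21 → wrap carry → 0x2E22
  0x2E22 + 0x2B73 = 0x05995
One's-complement sum = 0x5995.
Checksum = ~0x5995 & 0xFFFF = 0xA66A.

A66A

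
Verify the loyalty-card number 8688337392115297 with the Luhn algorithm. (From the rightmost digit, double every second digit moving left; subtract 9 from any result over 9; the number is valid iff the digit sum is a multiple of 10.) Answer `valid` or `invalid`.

invalid

From the right, keep odd positions and double even positions (subtract 9 from any doubled value over 9):
  doubled (positions 2,4,...): 9 1 2 9 5 6 7 7 → sum 46
  kept (positions 1,3,...): 7 2 1 2 3 3 8 6 → sum 32
Total = 78.
78 mod 10 = 8, so the number is invalid.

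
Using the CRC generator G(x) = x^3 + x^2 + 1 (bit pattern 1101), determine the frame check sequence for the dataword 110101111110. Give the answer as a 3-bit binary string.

Append 3 zeros: 110101111110000. Divide by 1101 (XOR where the leading bit is 1):
  pos 0: 1101 XOR 1101 = 0000
  pos 5: 1111 XOR 1101 = 0010
  pos 7: 1011 XOR 1101 = 0110
  pos 8: 1100 XOR 1101 = 0001
  pos 11: 1000 XOR 1101 = 0101
Remainder (last 3 bits) = 101. This is the CRC / FCS.

101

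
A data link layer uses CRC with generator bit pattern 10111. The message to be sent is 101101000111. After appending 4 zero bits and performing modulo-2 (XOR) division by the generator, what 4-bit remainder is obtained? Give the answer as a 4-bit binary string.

1101

Append 4 zeros: 1011010001110000. Divide by 10111 (XOR where the leading bit is 1):
  pos 0: 10110 XOR 10111 = 00001
  pos 4: 11000 XOR 10111 = 01111
  pos 5: 11111 XOR 10111 = 01000
  pos 6: 10001 XOR 10111 = 00110
  pos 8: 11010 XOR 10111 = 01101
  pos 9: 11010 XOR 10111 = 01101
  pos 10: 11010 XOR 10111 = 01101
  pos 11: 11010 XOR 10111 = 01101
Remainder (last 4 bits) = 1101. This is the CRC / FCS.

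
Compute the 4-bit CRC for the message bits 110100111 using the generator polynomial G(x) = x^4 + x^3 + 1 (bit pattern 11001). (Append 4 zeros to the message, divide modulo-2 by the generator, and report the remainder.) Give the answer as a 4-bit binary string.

Append 4 zeros: 1101001110000. Divide by 11001 (XOR where the leading bit is 1):
  pos 0: 11010 XOR 11001 = 00011
  pos 3: 11011 XOR 11001 = 00010
  pos 6: 10100 XOR 11001 = 01101
  pos 7: 11010 XOR 11001 = 00011
Remainder (last 4 bits) = 0110. This is the CRC / FCS.

0110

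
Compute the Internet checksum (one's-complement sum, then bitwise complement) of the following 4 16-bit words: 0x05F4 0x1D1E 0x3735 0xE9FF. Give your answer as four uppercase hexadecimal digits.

One's-complement addition (fold any carry out of bit 15 back into bit 0):
  0x05F4 + 0x1D1E = 0x02312
  0x2312 + 0x3735 = 0x05A47
  0x5A47 + 0xE9FF = 0x14446 → wrap carry → 0x4447
One's-complement sum = 0x4447.
Checksum = ~0x4447 & 0xFFFF = 0xBBB8.

BBB8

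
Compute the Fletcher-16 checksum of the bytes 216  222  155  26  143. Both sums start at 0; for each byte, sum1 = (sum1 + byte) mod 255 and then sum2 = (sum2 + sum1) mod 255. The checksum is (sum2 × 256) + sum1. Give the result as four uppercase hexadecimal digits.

Running sums (mod 255):
  after byte 0 (216): sum1=216, sum2=216
  after byte 1 (222): sum1=183, sum2=144
  after byte 2 (155): sum1=83, sum2=227
  after byte 3 (26): sum1=109, sum2=81
  after byte 4 (143): sum1=252, sum2=78
Checksum = sum2·256 + sum1 = 78·256 + 252 = 20220 = 0x4EFC.

4EFC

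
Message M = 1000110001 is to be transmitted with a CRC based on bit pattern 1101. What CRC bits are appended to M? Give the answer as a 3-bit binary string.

Append 3 zeros: 1000110001000. Divide by 1101 (XOR where the leading bit is 1):
  pos 0: 1000 XOR 1101 = 0101
  pos 1: 1011 XOR 1101 = 0110
  pos 2: 1101 XOR 1101 = 0000
  pos 9: 1000 XOR 1101 = 0101
Remainder (last 3 bits) = 101. This is the CRC / FCS.

101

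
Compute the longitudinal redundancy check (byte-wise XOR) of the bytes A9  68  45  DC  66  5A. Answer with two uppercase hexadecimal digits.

64

XOR the bytes together:
  start with 0xA9
  0xA9 ⊕ 0x68 = 0xC1
  0xC1 ⊕ 0x45 = 0x84
  0x84 ⊕ 0xDC = 0x58
  0x58 ⊕ 0x66 = 0x3E
  0x3E ⊕ 0x5A = 0x64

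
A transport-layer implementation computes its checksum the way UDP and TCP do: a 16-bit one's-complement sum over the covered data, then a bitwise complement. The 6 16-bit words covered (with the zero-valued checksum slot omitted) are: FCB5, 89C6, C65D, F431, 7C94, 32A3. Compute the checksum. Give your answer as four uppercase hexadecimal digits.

One's-complement addition (fold any carry out of bit 15 back into bit 0):
  0xFCB5 + 0x89C6 = 0x1867B → wrap carry → 0x867C
  0x867C + 0xC65D = 0x14CD9 → wrap carry → 0x4CDA
  0x4CDA + 0xF431 = 0x1410B → wrap carry → 0x410C
  0x410C + 0x7C94 = 0x0BDA0
  0xBDA0 + 0x32A3 = 0x0F043
One's-complement sum = 0xF043.
Checksum = ~0xF043 & 0xFFFF = 0x0FBC.

0FBC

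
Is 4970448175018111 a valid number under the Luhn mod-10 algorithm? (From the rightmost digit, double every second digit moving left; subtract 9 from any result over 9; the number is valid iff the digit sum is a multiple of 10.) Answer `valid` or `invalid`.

invalid

From the right, keep odd positions and double even positions (subtract 9 from any doubled value over 9):
  doubled (positions 2,4,...): 2 7 0 5 7 8 5 8 → sum 42
  kept (positions 1,3,...): 1 1 1 5 1 4 0 9 → sum 22
Total = 64.
64 mod 10 = 4, so the number is invalid.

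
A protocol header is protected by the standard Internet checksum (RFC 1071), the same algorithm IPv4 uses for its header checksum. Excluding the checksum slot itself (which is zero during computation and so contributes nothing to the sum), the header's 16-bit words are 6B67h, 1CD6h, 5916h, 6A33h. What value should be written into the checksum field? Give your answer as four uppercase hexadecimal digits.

One's-complement addition (fold any carry out of bit 15 back into bit 0):
  0x6B67 + 0x1CD6 = 0x0883D
  0x883D + 0x5916 = 0x0E153
  0xE153 + 0x6A33 = 0x14B86 → wrap carry → 0x4B87
One's-complement sum = 0x4B87.
Checksum = ~0x4B87 & 0xFFFF = 0xB478.

B478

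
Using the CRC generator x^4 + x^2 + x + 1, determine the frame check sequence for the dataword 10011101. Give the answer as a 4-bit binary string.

Append 4 zeros: 100111010000. Divide by 10111 (XOR where the leading bit is 1):
  pos 0: 10011 XOR 10111 = 00100
  pos 2: 10010 XOR 10111 = 00101
  pos 4: 10110 XOR 10111 = 00001
Remainder (last 4 bits) = 1000. This is the CRC / FCS.

1000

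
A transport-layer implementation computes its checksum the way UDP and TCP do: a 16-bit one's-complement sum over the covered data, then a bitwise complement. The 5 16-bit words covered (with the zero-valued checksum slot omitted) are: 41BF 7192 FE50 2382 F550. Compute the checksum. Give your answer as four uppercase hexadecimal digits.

358A

One's-complement addition (fold any carry out of bit 15 back into bit 0):
  0x41BF + 0x7192 = 0x0B351
  0xB351 + 0xFE50 = 0x1B1A1 → wrap carry → 0xB1A2
  0xB1A2 + 0x2382 = 0x0D524
  0xD524 + 0xF550 = 0x1CA74 → wrap carry → 0xCA75
One's-complement sum = 0xCA75.
Checksum = ~0xCA75 & 0xFFFF = 0x358A.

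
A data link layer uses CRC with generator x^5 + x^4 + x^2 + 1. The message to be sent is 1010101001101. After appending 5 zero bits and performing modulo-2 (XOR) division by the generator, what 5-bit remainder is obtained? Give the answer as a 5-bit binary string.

01110

Append 5 zeros: 101010100110100000. Divide by 110101 (XOR where the leading bit is 1):
  pos 0: 101010 XOR 110101 = 011111
  pos 1: 111111 XOR 110101 = 001010
  pos 3: 101000 XOR 110101 = 011101
  pos 4: 111011 XOR 110101 = 001110
  pos 6: 111010 XOR 110101 = 001111
  pos 8: 111110 XOR 110101 = 001011
  pos 10: 101100 XOR 110101 = 011001
  pos 11: 110010 XOR 110101 = 000111
Remainder (last 5 bits) = 01110. This is the CRC / FCS.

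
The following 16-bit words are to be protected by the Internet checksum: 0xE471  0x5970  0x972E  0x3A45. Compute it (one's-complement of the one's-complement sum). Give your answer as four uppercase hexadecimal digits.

One's-complement addition (fold any carry out of bit 15 back into bit 0):
  0xE471 + 0x5970 = 0x13DE1 → wrap carry → 0x3DE2
  0x3DE2 + 0x972E = 0x0D510
  0xD510 + 0x3A45 = 0x10F55 → wrap carry → 0x0F56
One's-complement sum = 0x0F56.
Checksum = ~0x0F56 & 0xFFFF = 0xF0A9.

F0A9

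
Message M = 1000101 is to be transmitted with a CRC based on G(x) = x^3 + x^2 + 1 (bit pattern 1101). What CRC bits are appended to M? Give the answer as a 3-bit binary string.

Append 3 zeros: 1000101000. Divide by 1101 (XOR where the leading bit is 1):
  pos 0: 1000 XOR 1101 = 0101
  pos 1: 1011 XOR 1101 = 0110
  pos 2: 1100 XOR 1101 = 0001
  pos 5: 1100 XOR 1101 = 0001
Remainder (last 3 bits) = 010. This is the CRC / FCS.

010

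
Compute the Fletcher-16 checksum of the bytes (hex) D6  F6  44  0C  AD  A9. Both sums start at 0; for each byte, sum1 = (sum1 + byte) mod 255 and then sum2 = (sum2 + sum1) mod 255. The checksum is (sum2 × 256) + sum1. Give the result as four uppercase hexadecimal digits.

1675

Running sums (mod 255):
  after byte 0 (D6): sum1=214, sum2=214
  after byte 1 (F6): sum1=205, sum2=164
  after byte 2 (44): sum1=18, sum2=182
  after byte 3 (0C): sum1=30, sum2=212
  after byte 4 (AD): sum1=203, sum2=160
  after byte 5 (A9): sum1=117, sum2=22
Checksum = sum2·256 + sum1 = 22·256 + 117 = 5749 = 0x1675.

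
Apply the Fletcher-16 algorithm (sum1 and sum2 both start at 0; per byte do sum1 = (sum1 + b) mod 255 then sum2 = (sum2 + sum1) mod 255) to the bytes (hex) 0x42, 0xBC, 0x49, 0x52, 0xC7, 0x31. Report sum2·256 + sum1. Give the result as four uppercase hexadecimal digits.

1A93

Running sums (mod 255):
  after byte 0 (0x42): sum1=66, sum2=66
  after byte 1 (0xBC): sum1=254, sum2=65
  after byte 2 (0x49): sum1=72, sum2=137
  after byte 3 (0x52): sum1=154, sum2=36
  after byte 4 (0xC7): sum1=98, sum2=134
  after byte 5 (0x31): sum1=147, sum2=26
Checksum = sum2·256 + sum1 = 26·256 + 147 = 6803 = 0x1A93.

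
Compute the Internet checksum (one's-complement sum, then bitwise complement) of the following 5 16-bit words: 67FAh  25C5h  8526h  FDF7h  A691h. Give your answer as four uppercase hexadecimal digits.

4890

One's-complement addition (fold any carry out of bit 15 back into bit 0):
  0x67FA + 0x25C5 = 0x08DBF
  0x8DBF + 0x8526 = 0x112E5 → wrap carry → 0x12E6
  0x12E6 + 0xFDF7 = 0x110DD → wrap carry → 0x10DE
  0x10DE + 0xA691 = 0x0B76F
One's-complement sum = 0xB76F.
Checksum = ~0xB76F & 0xFFFF = 0x4890.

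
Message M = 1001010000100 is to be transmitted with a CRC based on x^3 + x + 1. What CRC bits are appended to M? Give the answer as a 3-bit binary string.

Append 3 zeros: 1001010000100000. Divide by 1011 (XOR where the leading bit is 1):
  pos 0: 1001 XOR 1011 = 0010
  pos 2: 1001 XOR 1011 = 0010
  pos 4: 1000 XOR 1011 = 0011
  pos 6: 1100 XOR 1011 = 0111
  pos 7: 1111 XOR 1011 = 0100
  pos 8: 1000 XOR 1011 = 0011
  pos 10: 1100 XOR 1011 = 0111
  pos 11: 1110 XOR 1011 = 0101
  pos 12: 1010 XOR 1011 = 0001
Remainder (last 3 bits) = 001. This is the CRC / FCS.

001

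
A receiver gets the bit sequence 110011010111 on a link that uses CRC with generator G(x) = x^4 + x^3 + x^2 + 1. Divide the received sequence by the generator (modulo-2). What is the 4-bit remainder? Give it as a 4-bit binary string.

Modulo-2 division of 110011010111 by 11101:
  pos 0: 11001 XOR 11101 = 00100
  pos 2: 10010 XOR 11101 = 01111
  pos 3: 11111 XOR 11101 = 00010
  pos 6: 10011 XOR 11101 = 01110
  pos 7: 11101 XOR 11101 = 00000
Remainder = 0000 (zero — the frame passes the CRC check).

0000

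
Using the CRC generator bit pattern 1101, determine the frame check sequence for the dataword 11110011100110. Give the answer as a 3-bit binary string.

Append 3 zeros: 11110011100110000. Divide by 1101 (XOR where the leading bit is 1):
  pos 0: 1111 XOR 1101 = 0010
  pos 2: 1000 XOR 1101 = 0101
  pos 3: 1011 XOR 1101 = 0110
  pos 4: 1101 XOR 1101 = 0000
  pos 8: 1001 XOR 1101 = 0100
  pos 9: 1001 XOR 1101 = 0100
  pos 10: 1000 XOR 1101 = 0101
  pos 11: 1010 XOR 1101 = 0111
  pos 12: 1110 XOR 1101 = 0011
Remainder (last 3 bits) = 110. This is the CRC / FCS.

110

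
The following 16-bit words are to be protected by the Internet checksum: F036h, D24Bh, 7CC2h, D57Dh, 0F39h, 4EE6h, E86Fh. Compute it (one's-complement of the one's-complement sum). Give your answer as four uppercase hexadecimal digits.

A4AD

One's-complement addition (fold any carry out of bit 15 back into bit 0):
  0xF036 + 0xD24B = 0x1C281 → wrap carry → 0xC282
  0xC282 + 0x7CC2 = 0x13F44 → wrap carry → 0x3F45
  0x3F45 + 0xD57D = 0x114C2 → wrap carry → 0x14C3
  0x14C3 + 0x0F39 = 0x023FC
  0x23FC + 0x4EE6 = 0x072E2
  0x72E2 + 0xE86F = 0x15B51 → wrap carry → 0x5B52
One's-complement sum = 0x5B52.
Checksum = ~0x5B52 & 0xFFFF = 0xA4AD.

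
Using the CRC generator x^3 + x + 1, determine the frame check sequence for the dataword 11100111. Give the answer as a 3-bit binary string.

Append 3 zeros: 11100111000. Divide by 1011 (XOR where the leading bit is 1):
  pos 0: 1110 XOR 1011 = 0101
  pos 1: 1010 XOR 1011 = 0001
  pos 4: 1111 XOR 1011 = 0100
  pos 5: 1000 XOR 1011 = 0011
  pos 7: 1100 XOR 1011 = 0111
Remainder (last 3 bits) = 111. This is the CRC / FCS.

111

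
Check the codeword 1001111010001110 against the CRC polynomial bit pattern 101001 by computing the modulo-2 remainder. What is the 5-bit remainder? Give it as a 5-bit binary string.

Modulo-2 division of 1001111010001110 by 101001:
  pos 0: 100111 XOR 101001 = 001110
  pos 2: 111010 XOR 101001 = 010011
  pos 3: 100111 XOR 101001 = 001110
  pos 5: 111000 XOR 101001 = 010001
  pos 6: 100010 XOR 101001 = 001011
  pos 8: 101111 XOR 101001 = 000110
Remainder = 11010 (nonzero — an error is detected).

11010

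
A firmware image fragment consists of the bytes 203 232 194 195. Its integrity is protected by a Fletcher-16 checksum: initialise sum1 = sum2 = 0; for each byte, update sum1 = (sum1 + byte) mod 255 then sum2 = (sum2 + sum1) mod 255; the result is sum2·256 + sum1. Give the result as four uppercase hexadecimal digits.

333B

Running sums (mod 255):
  after byte 0 (203): sum1=203, sum2=203
  after byte 1 (232): sum1=180, sum2=128
  after byte 2 (194): sum1=119, sum2=247
  after byte 3 (195): sum1=59, sum2=51
Checksum = sum2·256 + sum1 = 51·256 + 59 = 13115 = 0x333B.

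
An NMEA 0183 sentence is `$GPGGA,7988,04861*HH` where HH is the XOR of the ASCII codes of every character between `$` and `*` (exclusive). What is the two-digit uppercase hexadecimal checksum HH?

XOR the ASCII codes of the payload characters:
  'G' = 0x47 → acc = 0x47
  'P' = 0x50 → acc = 0x17
  'G' = 0x47 → acc = 0x50
  'G' = 0x47 → acc = 0x17
  'A' = 0x41 → acc = 0x56
  ',' = 0x2C → acc = 0x7A
  '7' = 0x37 → acc = 0x4D
  '9' = 0x39 → acc = 0x74
  '8' = 0x38 → acc = 0x4C
  '8' = 0x38 → acc = 0x74
  ',' = 0x2C → acc = 0x58
  '0' = 0x30 → acc = 0x68
  '4' = 0x34 → acc = 0x5C
  '8' = 0x38 → acc = 0x64
  '6' = 0x36 → acc = 0x52
  '1' = 0x31 → acc = 0x63
Checksum = 0x63.

63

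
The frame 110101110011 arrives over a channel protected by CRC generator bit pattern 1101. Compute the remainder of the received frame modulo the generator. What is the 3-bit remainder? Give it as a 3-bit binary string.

001

Modulo-2 division of 110101110011 by 1101:
  pos 0: 1101 XOR 1101 = 0000
  pos 5: 1110 XOR 1101 = 0011
  pos 7: 1101 XOR 1101 = 0000
Remainder = 001 (nonzero — an error is detected).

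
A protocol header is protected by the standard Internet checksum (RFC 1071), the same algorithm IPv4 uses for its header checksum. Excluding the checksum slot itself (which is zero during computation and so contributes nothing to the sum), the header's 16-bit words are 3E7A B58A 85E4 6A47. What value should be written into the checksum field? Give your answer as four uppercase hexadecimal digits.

1BCF

One's-complement addition (fold any carry out of bit 15 back into bit 0):
  0x3E7A + 0xB58A = 0x0F404
  0xF404 + 0x85E4 = 0x179E8 → wrap carry → 0x79E9
  0x79E9 + 0x6A47 = 0x0E430
One's-complement sum = 0xE430.
Checksum = ~0xE430 & 0xFFFF = 0x1BCF.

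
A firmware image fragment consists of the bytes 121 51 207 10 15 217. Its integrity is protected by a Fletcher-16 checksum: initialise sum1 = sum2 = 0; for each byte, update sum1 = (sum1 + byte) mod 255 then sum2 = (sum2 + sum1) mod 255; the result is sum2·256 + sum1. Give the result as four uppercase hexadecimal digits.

2E6F

Running sums (mod 255):
  after byte 0 (121): sum1=121, sum2=121
  after byte 1 (51): sum1=172, sum2=38
  after byte 2 (207): sum1=124, sum2=162
  after byte 3 (10): sum1=134, sum2=41
  after byte 4 (15): sum1=149, sum2=190
  after byte 5 (217): sum1=111, sum2=46
Checksum = sum2·256 + sum1 = 46·256 + 111 = 11887 = 0x2E6F.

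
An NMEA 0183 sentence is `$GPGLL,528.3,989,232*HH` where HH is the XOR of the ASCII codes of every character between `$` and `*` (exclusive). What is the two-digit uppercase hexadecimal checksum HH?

XOR the ASCII codes of the payload characters:
  'G' = 0x47 → acc = 0x47
  'P' = 0x50 → acc = 0x17
  'G' = 0x47 → acc = 0x50
  'L' = 0x4C → acc = 0x1C
  'L' = 0x4C → acc = 0x50
  ',' = 0x2C → acc = 0x7C
  '5' = 0x35 → acc = 0x49
  '2' = 0x32 → acc = 0x7B
  '8' = 0x38 → acc = 0x43
  '.' = 0x2E → acc = 0x6D
  '3' = 0x33 → acc = 0x5E
  ',' = 0x2C → acc = 0x72
  '9' = 0x39 → acc = 0x4B
  '8' = 0x38 → acc = 0x73
  '9' = 0x39 → acc = 0x4A
  ',' = 0x2C → acc = 0x66
  '2' = 0x32 → acc = 0x54
  '3' = 0x33 → acc = 0x67
  '2' = 0x32 → acc = 0x55
Checksum = 0x55.

55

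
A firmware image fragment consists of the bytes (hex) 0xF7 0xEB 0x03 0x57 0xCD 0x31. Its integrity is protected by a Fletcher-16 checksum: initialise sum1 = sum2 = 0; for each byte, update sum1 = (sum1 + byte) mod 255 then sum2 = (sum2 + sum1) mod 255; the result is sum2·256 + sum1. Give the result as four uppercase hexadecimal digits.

Running sums (mod 255):
  after byte 0 (0xF7): sum1=247, sum2=247
  after byte 1 (0xEB): sum1=227, sum2=219
  after byte 2 (0x03): sum1=230, sum2=194
  after byte 3 (0x57): sum1=62, sum2=1
  after byte 4 (0xCD): sum1=12, sum2=13
  after byte 5 (0x31): sum1=61, sum2=74
Checksum = sum2·256 + sum1 = 74·256 + 61 = 19005 = 0x4A3D.

4A3D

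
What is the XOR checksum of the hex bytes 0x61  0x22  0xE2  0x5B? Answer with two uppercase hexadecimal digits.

FA

XOR the bytes together:
  start with 0x61
  0x61 ⊕ 0x22 = 0x43
  0x43 ⊕ 0xE2 = 0xA1
  0xA1 ⊕ 0x5B = 0xFA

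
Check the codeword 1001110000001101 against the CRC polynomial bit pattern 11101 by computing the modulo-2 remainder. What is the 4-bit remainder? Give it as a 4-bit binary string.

1101

Modulo-2 division of 1001110000001101 by 11101:
  pos 0: 10011 XOR 11101 = 01110
  pos 1: 11101 XOR 11101 = 00000
Remainder = 1101 (nonzero — an error is detected).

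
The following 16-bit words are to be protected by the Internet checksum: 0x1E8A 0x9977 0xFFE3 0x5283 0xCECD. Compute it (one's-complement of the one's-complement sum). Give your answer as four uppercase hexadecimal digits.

One's-complement addition (fold any carry out of bit 15 back into bit 0):
  0x1E8A + 0x9977 = 0x0B801
  0xB801 + 0xFFE3 = 0x1B7E4 → wrap carry → 0xB7E5
  0xB7E5 + 0x5283 = 0x10A68 → wrap carry → 0x0A69
  0x0A69 + 0xCECD = 0x0D936
One's-complement sum = 0xD936.
Checksum = ~0xD936 & 0xFFFF = 0x26C9.

26C9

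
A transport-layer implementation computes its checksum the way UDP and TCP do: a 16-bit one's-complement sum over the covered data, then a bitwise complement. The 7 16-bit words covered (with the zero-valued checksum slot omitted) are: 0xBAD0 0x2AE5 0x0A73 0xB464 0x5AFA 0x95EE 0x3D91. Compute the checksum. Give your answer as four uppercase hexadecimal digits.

2CF8

One's-complement addition (fold any carry out of bit 15 back into bit 0):
  0xBAD0 + 0x2AE5 = 0x0E5B5
  0xE5B5 + 0x0A73 = 0x0F028
  0xF028 + 0xB464 = 0x1A48C → wrap carry → 0xA48D
  0xA48D + 0x5AFA = 0x0FF87
  0xFF87 + 0x95EE = 0x19575 → wrap carry → 0x9576
  0x9576 + 0x3D91 = 0x0D307
One's-complement sum = 0xD307.
Checksum = ~0xD307 & 0xFFFF = 0x2CF8.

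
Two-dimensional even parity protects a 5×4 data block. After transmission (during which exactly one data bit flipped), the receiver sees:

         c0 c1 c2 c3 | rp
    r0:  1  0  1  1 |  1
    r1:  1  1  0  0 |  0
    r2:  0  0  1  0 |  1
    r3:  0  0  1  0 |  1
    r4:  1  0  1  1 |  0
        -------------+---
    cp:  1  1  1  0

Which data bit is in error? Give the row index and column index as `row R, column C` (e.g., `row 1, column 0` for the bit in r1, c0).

row 4, column 2

Recompute each row's even parity and compare to rp:
  r0: data parity 1, sent rp 1 → ok
  r1: data parity 0, sent rp 0 → ok
  r2: data parity 1, sent rp 1 → ok
  r3: data parity 1, sent rp 1 → ok
  r4: data parity 1, sent rp 0 → mismatch
Recompute each column's even parity and compare to cp:
  c0: data parity 1, sent cp 1 → ok
  c1: data parity 1, sent cp 1 → ok
  c2: data parity 0, sent cp 1 → mismatch
  c3: data parity 0, sent cp 0 → ok
Exactly one row (r4) and one column (c2) fail → the flipped bit is at their intersection.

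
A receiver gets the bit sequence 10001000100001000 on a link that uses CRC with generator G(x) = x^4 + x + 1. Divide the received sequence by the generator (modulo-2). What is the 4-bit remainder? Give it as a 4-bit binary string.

0000

Modulo-2 division of 10001000100001000 by 10011:
  pos 0: 10001 XOR 10011 = 00010
  pos 3: 10000 XOR 10011 = 00011
  pos 6: 11100 XOR 10011 = 01111
  pos 7: 11110 XOR 10011 = 01101
  pos 8: 11010 XOR 10011 = 01001
  pos 9: 10011 XOR 10011 = 00000
Remainder = 0000 (zero — the frame passes the CRC check).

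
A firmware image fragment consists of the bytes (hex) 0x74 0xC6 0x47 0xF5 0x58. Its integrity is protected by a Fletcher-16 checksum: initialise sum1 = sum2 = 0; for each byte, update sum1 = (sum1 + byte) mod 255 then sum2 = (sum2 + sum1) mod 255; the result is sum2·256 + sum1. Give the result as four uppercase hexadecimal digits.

7BD0

Running sums (mod 255):
  after byte 0 (0x74): sum1=116, sum2=116
  after byte 1 (0xC6): sum1=59, sum2=175
  after byte 2 (0x47): sum1=130, sum2=50
  after byte 3 (0xF5): sum1=120, sum2=170
  after byte 4 (0x58): sum1=208, sum2=123
Checksum = sum2·256 + sum1 = 123·256 + 208 = 31696 = 0x7BD0.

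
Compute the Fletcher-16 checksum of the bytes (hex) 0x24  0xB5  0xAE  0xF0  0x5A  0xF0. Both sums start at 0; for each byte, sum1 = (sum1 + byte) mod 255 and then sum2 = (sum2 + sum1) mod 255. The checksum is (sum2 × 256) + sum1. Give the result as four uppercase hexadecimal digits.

98C4

Running sums (mod 255):
  after byte 0 (0x24): sum1=36, sum2=36
  after byte 1 (0xB5): sum1=217, sum2=253
  after byte 2 (0xAE): sum1=136, sum2=134
  after byte 3 (0xF0): sum1=121, sum2=0
  after byte 4 (0x5A): sum1=211, sum2=211
  after byte 5 (0xF0): sum1=196, sum2=152
Checksum = sum2·256 + sum1 = 152·256 + 196 = 39108 = 0x98C4.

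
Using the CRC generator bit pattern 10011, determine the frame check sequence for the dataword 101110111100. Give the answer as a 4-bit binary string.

0101

Append 4 zeros: 1011101111000000. Divide by 10011 (XOR where the leading bit is 1):
  pos 0: 10111 XOR 10011 = 00100
  pos 2: 10001 XOR 10011 = 00010
  pos 5: 10111 XOR 10011 = 00100
  pos 7: 10000 XOR 10011 = 00011
  pos 10: 11000 XOR 10011 = 01011
  pos 11: 10110 XOR 10011 = 00101
Remainder (last 4 bits) = 0101. This is the CRC / FCS.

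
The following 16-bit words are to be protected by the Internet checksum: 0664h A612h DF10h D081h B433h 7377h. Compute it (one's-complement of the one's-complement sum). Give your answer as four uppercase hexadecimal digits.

7C4B

One's-complement addition (fold any carry out of bit 15 back into bit 0):
  0x0664 + 0xA612 = 0x0AC76
  0xAC76 + 0xDF10 = 0x18B86 → wrap carry → 0x8B87
  0x8B87 + 0xD081 = 0x15C08 → wrap carry → 0x5C09
  0x5C09 + 0xB433 = 0x1103C → wrap carry → 0x103D
  0x103D + 0x7377 = 0x083B4
One's-complement sum = 0x83B4.
Checksum = ~0x83B4 & 0xFFFF = 0x7C4B.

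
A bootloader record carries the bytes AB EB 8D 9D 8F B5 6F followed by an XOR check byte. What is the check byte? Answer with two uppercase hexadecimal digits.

05

XOR the bytes together:
  start with 0xAB
  0xAB ⊕ 0xEB = 0x40
  0x40 ⊕ 0x8D = 0xCD
  0xCD ⊕ 0x9D = 0x50
  0x50 ⊕ 0x8F = 0xDF
  0xDF ⊕ 0xB5 = 0x6A
  0x6A ⊕ 0x6F = 0x05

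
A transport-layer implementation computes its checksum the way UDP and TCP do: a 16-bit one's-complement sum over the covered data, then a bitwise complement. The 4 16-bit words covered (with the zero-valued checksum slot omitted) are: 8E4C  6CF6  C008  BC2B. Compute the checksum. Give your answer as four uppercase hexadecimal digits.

One's-complement addition (fold any carry out of bit 15 back into bit 0):
  0x8E4C + 0x6CF6 = 0x0FB42
  0xFB42 + 0xC008 = 0x1BB4A → wrap carry → 0xBB4B
  0xBB4B + 0xBC2B = 0x17776 → wrap carry → 0x7777
One's-complement sum = 0x7777.
Checksum = ~0x7777 & 0xFFFF = 0x8888.

8888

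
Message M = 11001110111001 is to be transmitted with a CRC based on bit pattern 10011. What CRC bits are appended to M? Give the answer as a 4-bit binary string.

Append 4 zeros: 110011101110010000. Divide by 10011 (XOR where the leading bit is 1):
  pos 0: 11001 XOR 10011 = 01010
  pos 1: 10101 XOR 10011 = 00110
  pos 3: 11010 XOR 10011 = 01001
  pos 4: 10011 XOR 10011 = 00000
  pos 9: 11001 XOR 10011 = 01010
  pos 10: 10100 XOR 10011 = 00111
  pos 12: 11100 XOR 10011 = 01111
  pos 13: 11110 XOR 10011 = 01101
Remainder (last 4 bits) = 1101. This is the CRC / FCS.

1101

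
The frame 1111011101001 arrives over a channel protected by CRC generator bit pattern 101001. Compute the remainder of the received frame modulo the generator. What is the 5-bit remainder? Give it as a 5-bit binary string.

Modulo-2 division of 1111011101001 by 101001:
  pos 0: 111101 XOR 101001 = 010100
  pos 1: 101001 XOR 101001 = 000000
  pos 7: 101001 XOR 101001 = 000000
Remainder = 00000 (zero — the frame passes the CRC check).

00000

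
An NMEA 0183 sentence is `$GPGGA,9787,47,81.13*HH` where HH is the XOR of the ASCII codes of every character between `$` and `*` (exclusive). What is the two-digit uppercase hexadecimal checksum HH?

XOR the ASCII codes of the payload characters:
  'G' = 0x47 → acc = 0x47
  'P' = 0x50 → acc = 0x17
  'G' = 0x47 → acc = 0x50
  'G' = 0x47 → acc = 0x17
  'A' = 0x41 → acc = 0x56
  ',' = 0x2C → acc = 0x7A
  '9' = 0x39 → acc = 0x43
  '7' = 0x37 → acc = 0x74
  '8' = 0x38 → acc = 0x4C
  '7' = 0x37 → acc = 0x7B
  ',' = 0x2C → acc = 0x57
  '4' = 0x34 → acc = 0x63
  '7' = 0x37 → acc = 0x54
  ',' = 0x2C → acc = 0x78
  '8' = 0x38 → acc = 0x40
  '1' = 0x31 → acc = 0x71
  '.' = 0x2E → acc = 0x5F
  '1' = 0x31 → acc = 0x6E
  '3' = 0x33 → acc = 0x5D
Checksum = 0x5D.

5D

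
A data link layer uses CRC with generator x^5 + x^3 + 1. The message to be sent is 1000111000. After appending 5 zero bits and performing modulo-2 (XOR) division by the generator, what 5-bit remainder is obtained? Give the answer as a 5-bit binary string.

10111

Append 5 zeros: 100011100000000. Divide by 101001 (XOR where the leading bit is 1):
  pos 0: 100011 XOR 101001 = 001010
  pos 2: 101010 XOR 101001 = 000011
  pos 6: 110000 XOR 101001 = 011001
  pos 7: 110010 XOR 101001 = 011011
  pos 8: 110110 XOR 101001 = 011111
  pos 9: 111110 XOR 101001 = 010111
Remainder (last 5 bits) = 10111. This is the CRC / FCS.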